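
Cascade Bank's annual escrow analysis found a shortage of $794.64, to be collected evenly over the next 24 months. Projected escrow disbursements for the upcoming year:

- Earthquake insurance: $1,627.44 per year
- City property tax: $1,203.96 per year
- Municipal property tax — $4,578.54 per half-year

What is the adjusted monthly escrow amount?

$1,032.15

Earthquake insurance = $1,627.44 annually
City property tax = $1,203.96 annually
Municipal property tax = $4,578.54 × 2 = $9,157.08 annually
Annual escrow total = $11,988.48
Monthly escrow = $11,988.48 ÷ 12 = $999.04
Shortage spread = $794.64 ÷ 24 = $33.11/mo
New monthly escrow = $999.04 + $33.11 = $1,032.15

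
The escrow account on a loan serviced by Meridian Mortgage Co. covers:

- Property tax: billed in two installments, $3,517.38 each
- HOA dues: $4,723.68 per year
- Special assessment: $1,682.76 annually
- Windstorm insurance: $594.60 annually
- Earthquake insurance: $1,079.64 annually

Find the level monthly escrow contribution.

$1,259.62

Property tax — $3,517.38 × 2 = $7,034.76 annually
HOA dues — $4,723.68 annually
Special assessment — $1,682.76 annually
Windstorm insurance — $594.60 annually
Earthquake insurance — $1,079.64 annually
Total annual escrow = $7,034.76 + $4,723.68 + $1,682.76 + $594.60 + $1,079.64 = $15,115.44
Monthly = $15,115.44 ÷ 12 = $1,259.62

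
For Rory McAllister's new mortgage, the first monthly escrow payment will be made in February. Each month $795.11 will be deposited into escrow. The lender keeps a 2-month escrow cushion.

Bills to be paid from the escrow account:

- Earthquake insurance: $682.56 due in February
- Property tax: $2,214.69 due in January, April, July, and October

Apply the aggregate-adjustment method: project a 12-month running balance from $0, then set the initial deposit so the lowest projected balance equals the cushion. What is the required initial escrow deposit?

Cushion = 2 × $795.11 = $1,590.22
Trial balance (start $0, +$795.11 each month, − disbursements):
  Feb: +$795.11 − $682.56 → $112.55
  Mar: +$795.11 → $907.66
  Apr: +$795.11 − $2,214.69 → -$511.92
  May: +$795.11 → $283.19
  Jun: +$795.11 → $1,078.30
  Jul: +$795.11 − $2,214.69 → -$341.28
  Aug: +$795.11 → $453.83
  Sep: +$795.11 → $1,248.94
  Oct: +$795.11 − $2,214.69 → -$170.64
  Nov: +$795.11 → $624.47
  Dec: +$795.11 → $1,419.58
  Jan: +$795.11 − $2,214.69 → $0.00
Lowest trial balance = -$511.92 (Apr)
Initial deposit = cushion − low point = $1,590.22 − (-$511.92) = $2,102.14

$2,102.14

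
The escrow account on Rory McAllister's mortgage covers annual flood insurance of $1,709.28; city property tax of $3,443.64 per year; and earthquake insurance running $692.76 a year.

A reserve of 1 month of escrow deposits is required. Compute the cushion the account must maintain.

$487.14

Flood insurance = $1,709.28 per year
City property tax = $3,443.64 per year
Earthquake insurance = $692.76 per year
Annual escrow total = $1,709.28 + $3,443.64 + $692.76 = $5,845.68
Per month = $5,845.68 / 12 = $487.14
Required cushion = 1 × $487.14 = $487.14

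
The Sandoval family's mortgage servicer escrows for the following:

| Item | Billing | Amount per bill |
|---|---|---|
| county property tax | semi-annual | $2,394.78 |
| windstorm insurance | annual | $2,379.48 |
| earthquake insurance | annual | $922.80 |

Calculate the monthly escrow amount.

$674.32

County property tax = $2,394.78 × 2 = $4,789.56
Windstorm insurance = $2,379.48
Earthquake insurance = $922.80
Total per year = $4,789.56 + $2,379.48 + $922.80 = $8,091.84
Monthly escrow = $8,091.84 / 12 = $674.32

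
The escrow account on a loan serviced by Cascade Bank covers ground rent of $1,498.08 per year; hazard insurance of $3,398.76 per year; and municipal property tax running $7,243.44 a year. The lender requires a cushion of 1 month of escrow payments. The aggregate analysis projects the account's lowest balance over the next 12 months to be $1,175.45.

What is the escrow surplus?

$163.76

Ground rent = $1,498.08
Hazard insurance = $3,398.76
Municipal property tax = $7,243.44
Annual escrow total = $12,140.28
Monthly escrow = $12,140.28 ÷ 12 = $1,011.69
Required cushion = 1 × $1,011.69 = $1,011.69
Surplus = $1,175.45 − $1,011.69 = $163.76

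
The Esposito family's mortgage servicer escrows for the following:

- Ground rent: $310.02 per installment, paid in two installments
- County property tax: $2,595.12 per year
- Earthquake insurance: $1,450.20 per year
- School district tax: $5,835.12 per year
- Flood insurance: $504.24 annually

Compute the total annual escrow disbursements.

$11,004.72

Ground rent = $310.02 × 2 = $620.04 per year
County property tax = $2,595.12 per year
Earthquake insurance = $1,450.20 per year
School district tax = $5,835.12 per year
Flood insurance = $504.24 per year
Combined annual = $620.04 + $2,595.12 + $1,450.20 + $5,835.12 + $504.24 = $11,004.72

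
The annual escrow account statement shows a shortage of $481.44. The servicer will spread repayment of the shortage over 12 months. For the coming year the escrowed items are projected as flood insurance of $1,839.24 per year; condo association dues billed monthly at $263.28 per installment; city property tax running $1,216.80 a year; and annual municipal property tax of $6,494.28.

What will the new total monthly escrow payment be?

Flood insurance — $1,839.24 annually
Condo association dues — $263.28 × 12 = $3,159.36 annually
City property tax — $1,216.80 annually
Municipal property tax — $6,494.28 annually
Annual escrow total = $1,839.24 + $3,159.36 + $1,216.80 + $6,494.28 = $12,709.68
Base monthly escrow = $12,709.68 / 12 = $1,059.14
Shortage spread = $481.44 ÷ 12 = $40.12/mo
New monthly escrow = $1,059.14 + $40.12 = $1,099.26

$1,099.26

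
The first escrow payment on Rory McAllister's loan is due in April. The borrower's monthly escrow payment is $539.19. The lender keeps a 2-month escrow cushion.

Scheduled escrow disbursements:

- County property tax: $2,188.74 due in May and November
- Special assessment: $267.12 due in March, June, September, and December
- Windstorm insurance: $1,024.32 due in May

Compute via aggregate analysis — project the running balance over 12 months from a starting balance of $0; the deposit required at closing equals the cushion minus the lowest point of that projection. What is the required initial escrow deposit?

Cushion = 2 × $539.19 = $1,078.38
Trial balance (start $0, +$539.19 each month, − disbursements):
  Apr: +$539.19 → $539.19
  May: +$539.19 − $3,213.06 → -$2,134.68
  Jun: +$539.19 − $267.12 → -$1,862.61
  Jul: +$539.19 → -$1,323.42
  Aug: +$539.19 → -$784.23
  Sep: +$539.19 − $267.12 → -$512.16
  Oct: +$539.19 → $27.03
  Nov: +$539.19 − $2,188.74 → -$1,622.52
  Dec: +$539.19 − $267.12 → -$1,350.45
  Jan: +$539.19 → -$811.26
  Feb: +$539.19 → -$272.07
  Mar: +$539.19 − $267.12 → $0.00
Lowest trial balance = -$2,134.68 (May)
Initial deposit = cushion − low point = $1,078.38 − (-$2,134.68) = $3,213.06

$3,213.06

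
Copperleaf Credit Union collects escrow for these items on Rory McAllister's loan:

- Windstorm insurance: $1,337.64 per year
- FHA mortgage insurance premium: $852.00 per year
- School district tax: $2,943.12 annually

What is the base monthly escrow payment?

Windstorm insurance = $1,337.64 annually
FHA mortgage insurance premium = $852.00 annually
School district tax = $2,943.12 annually
Combined annual = $1,337.64 + $852.00 + $2,943.12 = $5,132.76
Per month = $5,132.76 ÷ 12 = $427.73

$427.73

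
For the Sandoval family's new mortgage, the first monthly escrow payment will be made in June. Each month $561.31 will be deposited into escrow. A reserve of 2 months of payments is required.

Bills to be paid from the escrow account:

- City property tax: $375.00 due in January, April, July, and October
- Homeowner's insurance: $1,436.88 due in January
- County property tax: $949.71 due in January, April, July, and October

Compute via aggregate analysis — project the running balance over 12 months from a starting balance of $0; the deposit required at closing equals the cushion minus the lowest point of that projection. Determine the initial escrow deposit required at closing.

Cushion = 2 × $561.31 = $1,122.62
Trial balance (start $0, +$561.31 each month, − disbursements):
  Jun: +$561.31 → $561.31
  Jul: +$561.31 − $1,324.71 → -$202.09
  Aug: +$561.31 → $359.22
  Sep: +$561.31 → $920.53
  Oct: +$561.31 − $1,324.71 → $157.13
  Nov: +$561.31 → $718.44
  Dec: +$561.31 → $1,279.75
  Jan: +$561.31 − $2,761.59 → -$920.53
  Feb: +$561.31 → -$359.22
  Mar: +$561.31 → $202.09
  Apr: +$561.31 − $1,324.71 → -$561.31
  May: +$561.31 → $0.00
Lowest trial balance = -$920.53 (Jan)
Initial deposit = cushion − low point = $1,122.62 − (-$920.53) = $2,043.15

$2,043.15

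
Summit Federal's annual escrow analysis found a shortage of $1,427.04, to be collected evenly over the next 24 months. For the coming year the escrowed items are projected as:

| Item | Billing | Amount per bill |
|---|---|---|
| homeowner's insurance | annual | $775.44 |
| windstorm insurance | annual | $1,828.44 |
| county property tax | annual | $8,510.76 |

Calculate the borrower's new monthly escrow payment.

$985.68

Homeowner's insurance: $775.44
Windstorm insurance: $1,828.44
County property tax: $8,510.76
Total annual escrow = $775.44 + $1,828.44 + $8,510.76 = $11,114.64
Per month = $11,114.64 / 12 = $926.22
Shortage per month = $1,427.04 ÷ 24 = $59.46
Adjusted monthly = $926.22 + $59.46 = $985.68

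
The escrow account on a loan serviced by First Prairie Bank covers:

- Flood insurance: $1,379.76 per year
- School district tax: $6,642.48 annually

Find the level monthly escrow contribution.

Flood insurance = $1,379.76 per year
School district tax = $6,642.48 per year
Annual escrow total = $1,379.76 + $6,642.48 = $8,022.24
Monthly = $8,022.24 ÷ 12 = $668.52

$668.52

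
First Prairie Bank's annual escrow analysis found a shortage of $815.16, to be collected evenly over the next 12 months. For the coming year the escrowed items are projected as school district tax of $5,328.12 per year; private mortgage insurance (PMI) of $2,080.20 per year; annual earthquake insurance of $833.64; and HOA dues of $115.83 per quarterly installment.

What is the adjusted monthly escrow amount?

$793.37

School district tax — $5,328.12/yr
Private mortgage insurance (PMI) — $2,080.20/yr
Earthquake insurance — $833.64/yr
HOA dues — $115.83 × 4 = $463.32/yr
Annual escrow total = $5,328.12 + $2,080.20 + $833.64 + $463.32 = $8,705.28
Base monthly escrow = $8,705.28 / 12 = $725.44
Monthly shortage recovery: $815.16 / 12 = $67.93
New monthly escrow = $725.44 + $67.93 = $793.37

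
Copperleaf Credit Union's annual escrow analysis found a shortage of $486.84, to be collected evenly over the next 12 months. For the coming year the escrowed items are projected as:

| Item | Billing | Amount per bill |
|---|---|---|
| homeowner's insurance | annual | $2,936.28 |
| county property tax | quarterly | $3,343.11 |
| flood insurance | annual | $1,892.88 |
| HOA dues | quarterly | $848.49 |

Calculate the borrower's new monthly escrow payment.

Homeowner's insurance = $2,936.28 annually
County property tax = $3,343.11 × 4 = $13,372.44 annually
Flood insurance = $1,892.88 annually
HOA dues = $848.49 × 4 = $3,393.96 annually
Total annual escrow = $2,936.28 + $13,372.44 + $1,892.88 + $3,393.96 = $21,595.56
Monthly = $21,595.56 ÷ 12 = $1,799.63
Shortage per month = $486.84 ÷ 12 = $40.57
New monthly escrow = $1,799.63 + $40.57 = $1,840.20

$1,840.20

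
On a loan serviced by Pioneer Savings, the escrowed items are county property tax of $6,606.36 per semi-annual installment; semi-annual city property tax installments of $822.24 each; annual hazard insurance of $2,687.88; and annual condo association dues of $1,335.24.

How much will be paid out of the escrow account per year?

$18,880.32

County property tax: $6,606.36 × 2 = $13,212.72 annually
City property tax: $822.24 × 2 = $1,644.48 annually
Hazard insurance: $2,687.88 annually
Condo association dues: $1,335.24 annually
Annual escrow total = $13,212.72 + $1,644.48 + $2,687.88 + $1,335.24 = $18,880.32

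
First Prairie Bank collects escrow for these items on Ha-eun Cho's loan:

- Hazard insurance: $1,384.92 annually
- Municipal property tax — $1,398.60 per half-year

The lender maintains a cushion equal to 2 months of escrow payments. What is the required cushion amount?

Hazard insurance — $1,384.92 per year
Municipal property tax — $1,398.60 × 2 = $2,797.20 per year
Annual escrow total = $1,384.92 + $2,797.20 = $4,182.12
Monthly escrow = $4,182.12 / 12 = $348.51
Reserve = 2 × $348.51 = $697.02

$697.02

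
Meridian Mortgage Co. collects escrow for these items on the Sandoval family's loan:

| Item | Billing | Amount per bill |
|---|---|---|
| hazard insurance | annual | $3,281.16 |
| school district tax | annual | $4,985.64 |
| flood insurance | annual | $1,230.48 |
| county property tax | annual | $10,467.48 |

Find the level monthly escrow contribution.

$1,663.73

Hazard insurance = $3,281.16
School district tax = $4,985.64
Flood insurance = $1,230.48
County property tax = $10,467.48
Total per year = $3,281.16 + $4,985.64 + $1,230.48 + $10,467.48 = $19,964.76
Monthly = $19,964.76 / 12 = $1,663.73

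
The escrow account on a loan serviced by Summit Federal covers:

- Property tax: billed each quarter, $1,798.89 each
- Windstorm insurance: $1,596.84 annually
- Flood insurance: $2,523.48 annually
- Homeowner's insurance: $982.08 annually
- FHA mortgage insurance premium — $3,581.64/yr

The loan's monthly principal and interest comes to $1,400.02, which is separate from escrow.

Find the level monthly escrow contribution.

Property tax: $1,798.89 × 4 = $7,195.56
Windstorm insurance: $1,596.84
Flood insurance: $2,523.48
Homeowner's insurance: $982.08
FHA mortgage insurance premium: $3,581.64
Yearly total = $7,195.56 + $1,596.84 + $2,523.48 + $982.08 + $3,581.64 = $15,879.60
Base monthly escrow = $15,879.60 / 12 = $1,323.30

$1,323.30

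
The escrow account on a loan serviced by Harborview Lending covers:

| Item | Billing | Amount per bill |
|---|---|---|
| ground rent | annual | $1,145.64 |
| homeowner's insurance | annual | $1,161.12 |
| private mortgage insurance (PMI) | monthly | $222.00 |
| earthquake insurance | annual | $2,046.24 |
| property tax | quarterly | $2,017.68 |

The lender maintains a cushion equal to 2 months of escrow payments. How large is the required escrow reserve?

Ground rent — $1,145.64/yr
Homeowner's insurance — $1,161.12/yr
Private mortgage insurance (PMI) — $222.00 × 12 = $2,664.00/yr
Earthquake insurance — $2,046.24/yr
Property tax — $2,017.68 × 4 = $8,070.72/yr
Combined annual = $15,087.72
Monthly escrow = $15,087.72 ÷ 12 = $1,257.31
Cushion = 2 × $1,257.31 = $2,514.62

$2,514.62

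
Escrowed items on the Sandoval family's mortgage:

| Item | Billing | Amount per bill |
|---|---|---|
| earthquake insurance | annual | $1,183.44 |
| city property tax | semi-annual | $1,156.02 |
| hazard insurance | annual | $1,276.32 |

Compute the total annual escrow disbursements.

Earthquake insurance: $1,183.44/yr
City property tax: $1,156.02 × 2 = $2,312.04/yr
Hazard insurance: $1,276.32/yr
Yearly total = $4,771.80

$4,771.80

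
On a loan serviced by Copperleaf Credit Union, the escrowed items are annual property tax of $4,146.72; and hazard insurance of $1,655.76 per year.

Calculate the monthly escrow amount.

$483.54

Property tax — $4,146.72 annually
Hazard insurance — $1,655.76 annually
Combined annual = $4,146.72 + $1,655.76 = $5,802.48
Monthly = $5,802.48 ÷ 12 = $483.54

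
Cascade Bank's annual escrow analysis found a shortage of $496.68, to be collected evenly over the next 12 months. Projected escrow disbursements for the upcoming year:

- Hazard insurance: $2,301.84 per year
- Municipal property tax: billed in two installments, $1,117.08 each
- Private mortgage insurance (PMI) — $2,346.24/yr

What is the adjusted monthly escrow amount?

Hazard insurance — $2,301.84 per year
Municipal property tax — $1,117.08 × 2 = $2,234.16 per year
Private mortgage insurance (PMI) — $2,346.24 per year
Total annual escrow = $2,301.84 + $2,234.16 + $2,346.24 = $6,882.24
Per month = $6,882.24 ÷ 12 = $573.52
Shortage spread = $496.68 / 12 = $41.39/mo
Adjusted monthly = $573.52 + $41.39 = $614.91

$614.91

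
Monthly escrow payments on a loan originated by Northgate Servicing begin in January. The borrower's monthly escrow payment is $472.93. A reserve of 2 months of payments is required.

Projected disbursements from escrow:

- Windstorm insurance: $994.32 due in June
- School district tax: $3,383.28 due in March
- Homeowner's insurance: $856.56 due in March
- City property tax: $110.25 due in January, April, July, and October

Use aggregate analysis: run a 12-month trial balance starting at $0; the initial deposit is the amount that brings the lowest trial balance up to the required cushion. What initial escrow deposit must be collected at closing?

$3,877.16

Cushion = 2 × $472.93 = $945.86
Trial balance (start $0, +$472.93 each month, − disbursements):
  Jan: +$472.93 − $110.25 → $362.68
  Feb: +$472.93 → $835.61
  Mar: +$472.93 − $4,239.84 → -$2,931.30
  Apr: +$472.93 − $110.25 → -$2,568.62
  May: +$472.93 → -$2,095.69
  Jun: +$472.93 − $994.32 → -$2,617.08
  Jul: +$472.93 − $110.25 → -$2,254.40
  Aug: +$472.93 → -$1,781.47
  Sep: +$472.93 → -$1,308.54
  Oct: +$472.93 − $110.25 → -$945.86
  Nov: +$472.93 → -$472.93
  Dec: +$472.93 → $0.00
Lowest trial balance = -$2,931.30 (Mar)
Initial deposit = cushion − low point = $945.86 − (-$2,931.30) = $3,877.16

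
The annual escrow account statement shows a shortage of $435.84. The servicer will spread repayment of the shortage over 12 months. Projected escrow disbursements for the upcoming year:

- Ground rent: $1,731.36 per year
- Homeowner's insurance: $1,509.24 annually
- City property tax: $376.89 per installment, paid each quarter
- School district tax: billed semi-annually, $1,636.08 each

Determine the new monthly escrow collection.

$704.68

Ground rent — $1,731.36 annually
Homeowner's insurance — $1,509.24 annually
City property tax — $376.89 × 4 = $1,507.56 annually
School district tax — $1,636.08 × 2 = $3,272.16 annually
Yearly total = $8,020.32
Monthly = $8,020.32 / 12 = $668.36
Monthly shortage recovery: $435.84 ÷ 12 = $36.32
New monthly escrow = $668.36 + $36.32 = $704.68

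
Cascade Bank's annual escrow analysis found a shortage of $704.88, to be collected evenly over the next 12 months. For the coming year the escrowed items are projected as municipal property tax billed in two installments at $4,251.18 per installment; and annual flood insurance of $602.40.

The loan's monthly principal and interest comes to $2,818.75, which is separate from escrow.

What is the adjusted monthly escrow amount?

$817.47

Municipal property tax = $4,251.18 × 2 = $8,502.36/yr
Flood insurance = $602.40/yr
Total per year = $8,502.36 + $602.40 = $9,104.76
Per month = $9,104.76 / 12 = $758.73
Monthly shortage recovery: $704.88 ÷ 12 = $58.74
New monthly escrow = $758.73 + $58.74 = $817.47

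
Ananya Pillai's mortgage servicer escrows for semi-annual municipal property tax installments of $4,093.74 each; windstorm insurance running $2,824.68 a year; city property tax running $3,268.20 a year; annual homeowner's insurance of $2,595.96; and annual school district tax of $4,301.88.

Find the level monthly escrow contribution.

$1,764.85

Municipal property tax — $4,093.74 × 2 = $8,187.48 per year
Windstorm insurance — $2,824.68 per year
City property tax — $3,268.20 per year
Homeowner's insurance — $2,595.96 per year
School district tax — $4,301.88 per year
Total annual escrow = $21,178.20
Per month = $21,178.20 ÷ 12 = $1,764.85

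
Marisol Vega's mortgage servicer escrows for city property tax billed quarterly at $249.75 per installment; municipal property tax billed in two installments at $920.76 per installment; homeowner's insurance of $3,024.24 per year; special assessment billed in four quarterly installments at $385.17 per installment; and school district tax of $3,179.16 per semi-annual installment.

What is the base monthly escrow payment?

$1,146.98

City property tax — $249.75 × 4 = $999.00
Municipal property tax — $920.76 × 2 = $1,841.52
Homeowner's insurance — $3,024.24
Special assessment — $385.17 × 4 = $1,540.68
School district tax — $3,179.16 × 2 = $6,358.32
Total per year = $999.00 + $1,841.52 + $3,024.24 + $1,540.68 + $6,358.32 = $13,763.76
Base monthly escrow = $13,763.76 ÷ 12 = $1,146.98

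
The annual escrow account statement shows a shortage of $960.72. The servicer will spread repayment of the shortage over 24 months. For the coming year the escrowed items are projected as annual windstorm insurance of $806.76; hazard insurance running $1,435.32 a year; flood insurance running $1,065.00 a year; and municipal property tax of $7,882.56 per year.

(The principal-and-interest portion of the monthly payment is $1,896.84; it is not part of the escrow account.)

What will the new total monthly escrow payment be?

$972.50

Windstorm insurance — $806.76
Hazard insurance — $1,435.32
Flood insurance — $1,065.00
Municipal property tax — $7,882.56
Yearly total = $806.76 + $1,435.32 + $1,065.00 + $7,882.56 = $11,189.64
Per month = $11,189.64 / 12 = $932.47
Monthly shortage recovery: $960.72 / 24 = $40.03
Adjusted monthly = $932.47 + $40.03 = $972.50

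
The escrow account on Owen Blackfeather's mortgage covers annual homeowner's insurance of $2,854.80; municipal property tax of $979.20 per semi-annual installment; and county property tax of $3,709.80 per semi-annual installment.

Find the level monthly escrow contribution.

Homeowner's insurance — $2,854.80 annually
Municipal property tax — $979.20 × 2 = $1,958.40 annually
County property tax — $3,709.80 × 2 = $7,419.60 annually
Combined annual = $12,232.80
Base monthly escrow = $12,232.80 ÷ 12 = $1,019.40

$1,019.40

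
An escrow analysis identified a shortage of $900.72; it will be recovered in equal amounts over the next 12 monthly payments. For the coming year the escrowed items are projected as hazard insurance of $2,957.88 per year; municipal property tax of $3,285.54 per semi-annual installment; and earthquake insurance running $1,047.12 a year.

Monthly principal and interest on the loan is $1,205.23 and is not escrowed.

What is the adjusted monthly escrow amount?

$956.40

Hazard insurance — $2,957.88
Municipal property tax — $3,285.54 × 2 = $6,571.08
Earthquake insurance — $1,047.12
Yearly total = $2,957.88 + $6,571.08 + $1,047.12 = $10,576.08
Monthly escrow = $10,576.08 ÷ 12 = $881.34
Shortage spread = $900.72 ÷ 12 = $75.06/mo
Adjusted monthly = $881.34 + $75.06 = $956.40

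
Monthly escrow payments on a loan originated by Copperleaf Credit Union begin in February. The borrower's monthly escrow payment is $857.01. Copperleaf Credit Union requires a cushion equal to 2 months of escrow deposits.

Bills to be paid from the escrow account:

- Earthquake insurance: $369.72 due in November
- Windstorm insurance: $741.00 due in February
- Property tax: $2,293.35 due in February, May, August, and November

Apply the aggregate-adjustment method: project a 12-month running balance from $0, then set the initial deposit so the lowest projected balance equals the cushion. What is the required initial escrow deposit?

Cushion = 2 × $857.01 = $1,714.02
Trial balance (start $0, +$857.01 each month, − disbursements):
  Feb: +$857.01 − $3,034.35 → -$2,177.34
  Mar: +$857.01 → -$1,320.33
  Apr: +$857.01 → -$463.32
  May: +$857.01 − $2,293.35 → -$1,899.66
  Jun: +$857.01 → -$1,042.65
  Jul: +$857.01 → -$185.64
  Aug: +$857.01 − $2,293.35 → -$1,621.98
  Sep: +$857.01 → -$764.97
  Oct: +$857.01 → $92.04
  Nov: +$857.01 − $2,663.07 → -$1,714.02
  Dec: +$857.01 → -$857.01
  Jan: +$857.01 → $0.00
Lowest trial balance = -$2,177.34 (Feb)
Initial deposit = cushion − low point = $1,714.02 − (-$2,177.34) = $3,891.36

$3,891.36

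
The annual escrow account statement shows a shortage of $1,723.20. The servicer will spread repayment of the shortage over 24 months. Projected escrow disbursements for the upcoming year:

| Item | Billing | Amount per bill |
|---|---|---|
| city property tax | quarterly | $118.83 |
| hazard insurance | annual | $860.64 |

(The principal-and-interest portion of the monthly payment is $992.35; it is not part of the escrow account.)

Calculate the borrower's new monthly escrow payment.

$183.13

City property tax — $118.83 × 4 = $475.32
Hazard insurance — $860.64
Combined annual = $1,335.96
Per month = $1,335.96 / 12 = $111.33
Shortage spread = $1,723.20 / 24 = $71.80/mo
New monthly escrow = $111.33 + $71.80 = $183.13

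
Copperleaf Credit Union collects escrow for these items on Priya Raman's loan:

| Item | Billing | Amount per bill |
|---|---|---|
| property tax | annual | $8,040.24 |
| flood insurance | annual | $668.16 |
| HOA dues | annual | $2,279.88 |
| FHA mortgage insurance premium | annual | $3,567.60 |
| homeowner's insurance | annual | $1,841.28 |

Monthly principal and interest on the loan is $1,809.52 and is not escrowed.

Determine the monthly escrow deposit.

$1,366.43

Property tax — $8,040.24 annually
Flood insurance — $668.16 annually
HOA dues — $2,279.88 annually
FHA mortgage insurance premium — $3,567.60 annually
Homeowner's insurance — $1,841.28 annually
Annual escrow total = $16,397.16
Per month = $16,397.16 / 12 = $1,366.43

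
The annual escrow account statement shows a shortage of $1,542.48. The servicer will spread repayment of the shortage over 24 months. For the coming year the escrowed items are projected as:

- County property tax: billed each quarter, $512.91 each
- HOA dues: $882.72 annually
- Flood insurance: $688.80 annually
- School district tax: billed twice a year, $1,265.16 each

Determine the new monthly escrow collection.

County property tax — $512.91 × 4 = $2,051.64 annually
HOA dues — $882.72 annually
Flood insurance — $688.80 annually
School district tax — $1,265.16 × 2 = $2,530.32 annually
Yearly total = $2,051.64 + $882.72 + $688.80 + $2,530.32 = $6,153.48
Monthly = $6,153.48 / 12 = $512.79
Shortage spread = $1,542.48 ÷ 24 = $64.27/mo
Adjusted monthly = $512.79 + $64.27 = $577.06

$577.06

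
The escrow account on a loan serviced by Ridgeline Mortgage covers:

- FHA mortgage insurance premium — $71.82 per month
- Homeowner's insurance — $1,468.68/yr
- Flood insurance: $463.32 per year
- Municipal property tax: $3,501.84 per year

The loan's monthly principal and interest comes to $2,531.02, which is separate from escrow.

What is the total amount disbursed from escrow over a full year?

$6,295.68

FHA mortgage insurance premium — $71.82 × 12 = $861.84/yr
Homeowner's insurance — $1,468.68/yr
Flood insurance — $463.32/yr
Municipal property tax — $3,501.84/yr
Annual escrow total = $861.84 + $1,468.68 + $463.32 + $3,501.84 = $6,295.68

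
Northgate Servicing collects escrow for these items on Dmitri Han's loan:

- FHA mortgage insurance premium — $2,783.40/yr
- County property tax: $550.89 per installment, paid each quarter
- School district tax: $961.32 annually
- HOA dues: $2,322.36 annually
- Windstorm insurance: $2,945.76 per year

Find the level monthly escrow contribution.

$934.70

FHA mortgage insurance premium — $2,783.40 per year
County property tax — $550.89 × 4 = $2,203.56 per year
School district tax — $961.32 per year
HOA dues — $2,322.36 per year
Windstorm insurance — $2,945.76 per year
Annual escrow total = $2,783.40 + $2,203.56 + $961.32 + $2,322.36 + $2,945.76 = $11,216.40
Base monthly escrow = $11,216.40 ÷ 12 = $934.70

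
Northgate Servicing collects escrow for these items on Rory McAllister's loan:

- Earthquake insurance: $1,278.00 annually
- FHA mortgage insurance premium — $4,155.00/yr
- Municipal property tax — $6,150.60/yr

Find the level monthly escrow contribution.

Earthquake insurance: $1,278.00/yr
FHA mortgage insurance premium: $4,155.00/yr
Municipal property tax: $6,150.60/yr
Total per year = $11,583.60
Monthly escrow = $11,583.60 / 12 = $965.30

$965.30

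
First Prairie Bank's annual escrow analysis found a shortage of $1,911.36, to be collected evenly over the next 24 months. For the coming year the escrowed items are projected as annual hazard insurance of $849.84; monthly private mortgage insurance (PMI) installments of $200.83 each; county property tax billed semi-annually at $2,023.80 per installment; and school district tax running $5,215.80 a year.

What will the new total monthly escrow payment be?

Hazard insurance: $849.84
Private mortgage insurance (PMI): $200.83 × 12 = $2,409.96
County property tax: $2,023.80 × 2 = $4,047.60
School district tax: $5,215.80
Yearly total = $849.84 + $2,409.96 + $4,047.60 + $5,215.80 = $12,523.20
Monthly = $12,523.20 / 12 = $1,043.60
Monthly shortage recovery: $1,911.36 / 24 = $79.64
Adjusted monthly = $1,043.60 + $79.64 = $1,123.24

$1,123.24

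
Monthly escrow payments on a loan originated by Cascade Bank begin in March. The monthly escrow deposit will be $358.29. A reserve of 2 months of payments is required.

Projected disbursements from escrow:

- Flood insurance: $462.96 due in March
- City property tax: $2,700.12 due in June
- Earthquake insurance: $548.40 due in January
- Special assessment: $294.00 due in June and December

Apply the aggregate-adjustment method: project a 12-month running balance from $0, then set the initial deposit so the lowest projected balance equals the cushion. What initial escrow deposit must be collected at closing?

Cushion = 2 × $358.29 = $716.58
Trial balance (start $0, +$358.29 each month, − disbursements):
  Mar: +$358.29 − $462.96 → -$104.67
  Apr: +$358.29 → $253.62
  May: +$358.29 → $611.91
  Jun: +$358.29 − $2,994.12 → -$2,023.92
  Jul: +$358.29 → -$1,665.63
  Aug: +$358.29 → -$1,307.34
  Sep: +$358.29 → -$949.05
  Oct: +$358.29 → -$590.76
  Nov: +$358.29 → -$232.47
  Dec: +$358.29 − $294.00 → -$168.18
  Jan: +$358.29 − $548.40 → -$358.29
  Feb: +$358.29 → $0.00
Lowest trial balance = -$2,023.92 (Jun)
Initial deposit = cushion − low point = $716.58 − (-$2,023.92) = $2,740.50

$2,740.50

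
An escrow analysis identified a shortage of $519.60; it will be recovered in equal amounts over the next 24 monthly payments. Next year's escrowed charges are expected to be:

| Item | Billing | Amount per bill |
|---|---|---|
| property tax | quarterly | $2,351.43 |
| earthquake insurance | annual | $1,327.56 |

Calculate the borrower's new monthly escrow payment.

Property tax = $2,351.43 × 4 = $9,405.72
Earthquake insurance = $1,327.56
Total annual escrow = $9,405.72 + $1,327.56 = $10,733.28
Per month = $10,733.28 / 12 = $894.44
Shortage per month = $519.60 ÷ 24 = $21.65
Adjusted monthly = $894.44 + $21.65 = $916.09

$916.09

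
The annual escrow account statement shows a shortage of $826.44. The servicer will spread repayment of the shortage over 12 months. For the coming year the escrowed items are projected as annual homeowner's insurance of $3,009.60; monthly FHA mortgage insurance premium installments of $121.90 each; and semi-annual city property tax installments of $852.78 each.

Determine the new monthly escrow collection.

$583.70

Homeowner's insurance — $3,009.60 annually
FHA mortgage insurance premium — $121.90 × 12 = $1,462.80 annually
City property tax — $852.78 × 2 = $1,705.56 annually
Annual escrow total = $6,177.96
Monthly = $6,177.96 ÷ 12 = $514.83
Shortage spread = $826.44 / 12 = $68.87/mo
New monthly escrow = $514.83 + $68.87 = $583.70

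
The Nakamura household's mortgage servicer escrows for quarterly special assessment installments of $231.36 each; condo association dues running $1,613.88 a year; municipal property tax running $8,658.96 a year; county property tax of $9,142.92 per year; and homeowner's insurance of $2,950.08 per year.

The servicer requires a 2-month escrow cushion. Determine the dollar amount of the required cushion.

Special assessment: $231.36 × 4 = $925.44
Condo association dues: $1,613.88
Municipal property tax: $8,658.96
County property tax: $9,142.92
Homeowner's insurance: $2,950.08
Annual escrow total = $23,291.28
Monthly = $23,291.28 ÷ 12 = $1,940.94
Cushion = 2 × $1,940.94 = $3,881.88

$3,881.88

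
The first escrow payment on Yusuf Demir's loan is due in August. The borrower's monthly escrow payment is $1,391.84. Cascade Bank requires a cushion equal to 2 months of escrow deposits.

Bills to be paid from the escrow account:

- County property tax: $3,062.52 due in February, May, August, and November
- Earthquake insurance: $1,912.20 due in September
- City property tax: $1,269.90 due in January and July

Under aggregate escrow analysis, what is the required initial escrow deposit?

Cushion = 2 × $1,391.84 = $2,783.68
Trial balance (start $0, +$1,391.84 each month, − disbursements):
  Aug: +$1,391.84 − $3,062.52 → -$1,670.68
  Sep: +$1,391.84 − $1,912.20 → -$2,191.04
  Oct: +$1,391.84 → -$799.20
  Nov: +$1,391.84 − $3,062.52 → -$2,469.88
  Dec: +$1,391.84 → -$1,078.04
  Jan: +$1,391.84 − $1,269.90 → -$956.10
  Feb: +$1,391.84 − $3,062.52 → -$2,626.78
  Mar: +$1,391.84 → -$1,234.94
  Apr: +$1,391.84 → $156.90
  May: +$1,391.84 − $3,062.52 → -$1,513.78
  Jun: +$1,391.84 → -$121.94
  Jul: +$1,391.84 − $1,269.90 → $0.00
Lowest trial balance = -$2,626.78 (Feb)
Initial deposit = cushion − low point = $2,783.68 − (-$2,626.78) = $5,410.46

$5,410.46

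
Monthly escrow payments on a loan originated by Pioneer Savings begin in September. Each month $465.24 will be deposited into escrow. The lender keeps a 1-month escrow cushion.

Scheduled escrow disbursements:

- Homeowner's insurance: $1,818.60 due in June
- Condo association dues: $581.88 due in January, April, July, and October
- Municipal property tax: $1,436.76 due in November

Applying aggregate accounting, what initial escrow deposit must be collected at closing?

Cushion = 1 × $465.24 = $465.24
Trial balance (start $0, +$465.24 each month, − disbursements):
  Sep: +$465.24 → $465.24
  Oct: +$465.24 − $581.88 → $348.60
  Nov: +$465.24 − $1,436.76 → -$622.92
  Dec: +$465.24 → -$157.68
  Jan: +$465.24 − $581.88 → -$274.32
  Feb: +$465.24 → $190.92
  Mar: +$465.24 → $656.16
  Apr: +$465.24 − $581.88 → $539.52
  May: +$465.24 → $1,004.76
  Jun: +$465.24 − $1,818.60 → -$348.60
  Jul: +$465.24 − $581.88 → -$465.24
  Aug: +$465.24 → $0.00
Lowest trial balance = -$622.92 (Nov)
Initial deposit = cushion − low point = $465.24 − (-$622.92) = $1,088.16

$1,088.16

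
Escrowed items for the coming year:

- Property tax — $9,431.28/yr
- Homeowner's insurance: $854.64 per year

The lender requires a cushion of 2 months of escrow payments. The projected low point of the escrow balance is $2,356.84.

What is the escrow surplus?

$642.52

Property tax — $9,431.28/yr
Homeowner's insurance — $854.64/yr
Annual escrow total = $10,285.92
Per month = $10,285.92 ÷ 12 = $857.16
Required reserve = 2 × $857.16 = $1,714.32
Surplus = $2,356.84 − $1,714.32 = $642.52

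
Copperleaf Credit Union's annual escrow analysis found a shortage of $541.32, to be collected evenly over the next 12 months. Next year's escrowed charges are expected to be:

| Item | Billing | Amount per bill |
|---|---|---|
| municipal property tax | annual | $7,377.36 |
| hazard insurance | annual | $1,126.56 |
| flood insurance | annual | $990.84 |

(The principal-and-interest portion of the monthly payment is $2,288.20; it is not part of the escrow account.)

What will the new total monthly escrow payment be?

$836.34

Municipal property tax = $7,377.36/yr
Hazard insurance = $1,126.56/yr
Flood insurance = $990.84/yr
Combined annual = $7,377.36 + $1,126.56 + $990.84 = $9,494.76
Monthly escrow = $9,494.76 / 12 = $791.23
Monthly shortage recovery: $541.32 ÷ 12 = $45.11
Adjusted monthly = $791.23 + $45.11 = $836.34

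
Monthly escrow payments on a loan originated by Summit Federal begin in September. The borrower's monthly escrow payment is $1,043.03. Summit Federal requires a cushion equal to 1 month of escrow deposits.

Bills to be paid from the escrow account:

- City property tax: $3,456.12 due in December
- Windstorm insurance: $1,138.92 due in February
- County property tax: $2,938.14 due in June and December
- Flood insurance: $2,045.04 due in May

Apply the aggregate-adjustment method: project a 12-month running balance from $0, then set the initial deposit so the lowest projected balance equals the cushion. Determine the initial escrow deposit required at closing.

$3,265.17

Cushion = 1 × $1,043.03 = $1,043.03
Trial balance (start $0, +$1,043.03 each month, − disbursements):
  Sep: +$1,043.03 → $1,043.03
  Oct: +$1,043.03 → $2,086.06
  Nov: +$1,043.03 → $3,129.09
  Dec: +$1,043.03 − $6,394.26 → -$2,222.14
  Jan: +$1,043.03 → -$1,179.11
  Feb: +$1,043.03 − $1,138.92 → -$1,275.00
  Mar: +$1,043.03 → -$231.97
  Apr: +$1,043.03 → $811.06
  May: +$1,043.03 − $2,045.04 → -$190.95
  Jun: +$1,043.03 − $2,938.14 → -$2,086.06
  Jul: +$1,043.03 → -$1,043.03
  Aug: +$1,043.03 → $0.00
Lowest trial balance = -$2,222.14 (Dec)
Initial deposit = cushion − low point = $1,043.03 − (-$2,222.14) = $3,265.17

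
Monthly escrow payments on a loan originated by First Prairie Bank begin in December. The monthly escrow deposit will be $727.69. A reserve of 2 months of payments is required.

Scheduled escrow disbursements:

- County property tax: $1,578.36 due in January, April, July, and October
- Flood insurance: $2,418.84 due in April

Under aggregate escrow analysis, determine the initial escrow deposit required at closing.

Cushion = 2 × $727.69 = $1,455.38
Trial balance (start $0, +$727.69 each month, − disbursements):
  Dec: +$727.69 → $727.69
  Jan: +$727.69 − $1,578.36 → -$122.98
  Feb: +$727.69 → $604.71
  Mar: +$727.69 → $1,332.40
  Apr: +$727.69 − $3,997.20 → -$1,937.11
  May: +$727.69 → -$1,209.42
  Jun: +$727.69 → -$481.73
  Jul: +$727.69 − $1,578.36 → -$1,332.40
  Aug: +$727.69 → -$604.71
  Sep: +$727.69 → $122.98
  Oct: +$727.69 − $1,578.36 → -$727.69
  Nov: +$727.69 → $0.00
Lowest trial balance = -$1,937.11 (Apr)
Initial deposit = cushion − low point = $1,455.38 − (-$1,937.11) = $3,392.49

$3,392.49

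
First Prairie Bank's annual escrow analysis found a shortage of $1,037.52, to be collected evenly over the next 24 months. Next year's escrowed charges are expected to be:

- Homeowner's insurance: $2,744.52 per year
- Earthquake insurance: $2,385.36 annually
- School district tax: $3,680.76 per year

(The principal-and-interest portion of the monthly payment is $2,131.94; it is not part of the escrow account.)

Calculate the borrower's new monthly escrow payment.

$777.45

Homeowner's insurance = $2,744.52/yr
Earthquake insurance = $2,385.36/yr
School district tax = $3,680.76/yr
Combined annual = $2,744.52 + $2,385.36 + $3,680.76 = $8,810.64
Monthly escrow = $8,810.64 / 12 = $734.22
Monthly shortage recovery: $1,037.52 / 24 = $43.23
New monthly escrow = $734.22 + $43.23 = $777.45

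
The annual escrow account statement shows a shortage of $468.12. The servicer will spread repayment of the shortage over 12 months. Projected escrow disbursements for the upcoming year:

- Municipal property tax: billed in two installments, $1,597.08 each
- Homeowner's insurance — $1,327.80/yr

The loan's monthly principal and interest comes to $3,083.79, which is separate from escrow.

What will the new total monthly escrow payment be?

$415.84

Municipal property tax: $1,597.08 × 2 = $3,194.16
Homeowner's insurance: $1,327.80
Total annual escrow = $4,521.96
Monthly escrow = $4,521.96 ÷ 12 = $376.83
Shortage per month = $468.12 / 12 = $39.01
Adjusted monthly = $376.83 + $39.01 = $415.84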